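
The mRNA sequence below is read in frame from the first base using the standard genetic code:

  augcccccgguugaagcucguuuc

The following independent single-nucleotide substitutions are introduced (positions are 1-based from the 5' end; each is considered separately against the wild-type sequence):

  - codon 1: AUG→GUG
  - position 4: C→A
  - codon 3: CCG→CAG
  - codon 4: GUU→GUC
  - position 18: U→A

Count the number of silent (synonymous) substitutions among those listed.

Codon 1: AUG (Met) → GUG (Val) — missense.
Codon 2: CCC (Pro) → ACC (Thr) — missense.
Codon 3: CCG (Pro) → CAG (Gln) — missense.
Codon 4: GUU (Val) → GUC (Val) — synonymous.
Codon 6: GCU (Ala) → GCA (Ala) — synonymous.
Synonymous: 2 of 5.

2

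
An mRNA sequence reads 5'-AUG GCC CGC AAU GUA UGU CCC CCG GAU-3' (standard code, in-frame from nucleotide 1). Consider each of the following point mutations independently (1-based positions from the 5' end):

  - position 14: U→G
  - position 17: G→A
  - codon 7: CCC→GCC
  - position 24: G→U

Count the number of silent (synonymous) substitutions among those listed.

1

Codon 5: GUA (Val) → GGA (Gly) — missense.
Codon 6: UGU (Cys) → UAU (Tyr) — missense.
Codon 7: CCC (Pro) → GCC (Ala) — missense.
Codon 8: CCG (Pro) → CCU (Pro) — synonymous.
Synonymous: 1 of 4.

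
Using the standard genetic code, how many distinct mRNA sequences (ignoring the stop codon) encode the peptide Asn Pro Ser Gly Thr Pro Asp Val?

24576

Asn: 2 codons.
Pro: 4 codons.
Ser: 6 codons.
Gly: 4 codons.
Thr: 4 codons.
Pro: 4 codons.
Asp: 2 codons.
Val: 4 codons.
2 × 4 × 6 × 4 × 4 × 4 × 2 × 4 = 24576.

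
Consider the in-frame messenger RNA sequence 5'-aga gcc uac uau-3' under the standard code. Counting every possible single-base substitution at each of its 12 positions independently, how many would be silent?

7

Codon 1 (AGA, Arg): 2 synonymous substitutions.
Codon 2 (GCC, Ala): 3 synonymous substitutions.
Codon 3 (UAC, Tyr): 1 synonymous substitution.
Codon 4 (UAU, Tyr): 1 synonymous substitution.
Total: 2 + 3 + 1 + 1 = 7.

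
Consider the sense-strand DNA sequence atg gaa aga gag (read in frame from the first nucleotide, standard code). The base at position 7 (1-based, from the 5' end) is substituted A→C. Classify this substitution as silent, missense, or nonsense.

silent

Position 7 falls in codon 3: AGA → Arg.
After the substitution the codon is CGA → Arg.
Both encode Arg, so the change is synonymous.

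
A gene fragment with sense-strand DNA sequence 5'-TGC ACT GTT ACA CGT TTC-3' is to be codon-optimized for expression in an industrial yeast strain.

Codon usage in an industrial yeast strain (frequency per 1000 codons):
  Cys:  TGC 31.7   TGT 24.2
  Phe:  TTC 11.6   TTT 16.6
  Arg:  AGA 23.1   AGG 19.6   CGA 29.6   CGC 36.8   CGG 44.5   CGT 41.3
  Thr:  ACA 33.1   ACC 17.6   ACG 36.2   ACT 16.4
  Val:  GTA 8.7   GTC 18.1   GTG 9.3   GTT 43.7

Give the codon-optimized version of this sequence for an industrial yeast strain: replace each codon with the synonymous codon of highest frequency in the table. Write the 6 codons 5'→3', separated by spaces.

TGC ACG GTT ACG CGG TTT

Codon 1 (Cys): best is TGC at 31.7.
Codon 2 (Thr): best is ACG at 36.2.
Codon 3 (Val): best is GTT at 43.7.
Codon 4 (Thr): best is ACG at 36.2.
Codon 5 (Arg): best is CGG at 44.5.
Codon 6 (Phe): best is TTT at 16.6.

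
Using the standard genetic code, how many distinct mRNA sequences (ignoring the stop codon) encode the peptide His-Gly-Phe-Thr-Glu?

128

His: 2 codons.
Gly: 4 codons.
Phe: 2 codons.
Thr: 4 codons.
Glu: 2 codons.
2 × 4 × 2 × 4 × 2 = 128.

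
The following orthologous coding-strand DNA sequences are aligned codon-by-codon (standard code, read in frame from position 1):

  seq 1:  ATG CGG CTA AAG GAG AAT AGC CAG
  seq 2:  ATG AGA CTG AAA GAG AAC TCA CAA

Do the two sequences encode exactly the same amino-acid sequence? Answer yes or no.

yes

Codon 1: ATG Met / ATG Met — identical.
Codon 2: CGG Arg / AGA Arg — synonymous.
Codon 3: CTA Leu / CTG Leu — synonymous.
Codon 4: AAG Lys / AAA Lys — synonymous.
Codon 5: GAG Glu / GAG Glu — identical.
Codon 6: AAT Asn / AAC Asn — synonymous.
Codon 7: AGC Ser / TCA Ser — synonymous.
Codon 8: CAG Gln / CAA Gln — synonymous.
Nonsynonymous differences: 0 → same protein.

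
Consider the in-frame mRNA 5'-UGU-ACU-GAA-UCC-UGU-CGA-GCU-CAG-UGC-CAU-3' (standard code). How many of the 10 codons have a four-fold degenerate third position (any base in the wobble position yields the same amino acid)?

Codon 1 UGU (Cys): third position 2-fold.
Codon 2 ACU (Thr): third position 4-fold.
Codon 3 GAA (Glu): third position 2-fold.
Codon 4 UCC (Ser): third position 4-fold.
Codon 5 UGU (Cys): third position 2-fold.
Codon 6 CGA (Arg): third position 4-fold.
Codon 7 GCU (Ala): third position 4-fold.
Codon 8 CAG (Gln): third position 2-fold.
Codon 9 UGC (Cys): third position 2-fold.
Codon 10 CAU (His): third position 2-fold.
Four-fold degenerate third positions: 4.

4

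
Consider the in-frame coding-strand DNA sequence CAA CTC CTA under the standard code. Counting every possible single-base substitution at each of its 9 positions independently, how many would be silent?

Codon 1 (CAA, Gln): 1 synonymous substitution.
Codon 2 (CTC, Leu): 3 synonymous substitutions.
Codon 3 (CTA, Leu): 4 synonymous substitutions.
Total: 1 + 3 + 4 = 8.

8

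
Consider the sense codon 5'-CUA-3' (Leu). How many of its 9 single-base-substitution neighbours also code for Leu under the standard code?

4

Position 1: UUA → 1 synonymous.
Position 2: none → 0 synonymous.
Position 3: CUU, CUC, CUG → 3 synonymous.
Total: 1 + 0 + 3 = 4.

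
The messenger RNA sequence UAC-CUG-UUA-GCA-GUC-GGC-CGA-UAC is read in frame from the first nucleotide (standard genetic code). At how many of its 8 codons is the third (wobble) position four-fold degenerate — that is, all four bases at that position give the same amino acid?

Codon 1 UAC (Tyr): third position 2-fold.
Codon 2 CUG (Leu): third position 4-fold.
Codon 3 UUA (Leu): third position 2-fold.
Codon 4 GCA (Ala): third position 4-fold.
Codon 5 GUC (Val): third position 4-fold.
Codon 6 GGC (Gly): third position 4-fold.
Codon 7 CGA (Arg): third position 4-fold.
Codon 8 UAC (Tyr): third position 2-fold.
Four-fold degenerate third positions: 5.

5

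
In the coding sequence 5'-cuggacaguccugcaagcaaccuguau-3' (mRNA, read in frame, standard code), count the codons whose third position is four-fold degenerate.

Codon 1 CUG (Leu): third position 4-fold.
Codon 2 GAC (Asp): third position 2-fold.
Codon 3 AGU (Ser): third position 2-fold.
Codon 4 CCU (Pro): third position 4-fold.
Codon 5 GCA (Ala): third position 4-fold.
Codon 6 AGC (Ser): third position 2-fold.
Codon 7 AAC (Asn): third position 2-fold.
Codon 8 CUG (Leu): third position 4-fold.
Codon 9 UAU (Tyr): third position 2-fold.
Four-fold degenerate third positions: 4.

4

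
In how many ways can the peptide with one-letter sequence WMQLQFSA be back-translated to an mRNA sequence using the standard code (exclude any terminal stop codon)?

1152

Trp: 1 codon.
Met: 1 codon.
Gln: 2 codons.
Leu: 6 codons.
Gln: 2 codons.
Phe: 2 codons.
Ser: 6 codons.
Ala: 4 codons.
1 × 1 × 2 × 6 × 2 × 2 × 6 × 4 = 1152.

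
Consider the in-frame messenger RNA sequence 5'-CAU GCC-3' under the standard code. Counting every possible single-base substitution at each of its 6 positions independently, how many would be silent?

4

Codon 1 (CAU, His): 1 synonymous substitution.
Codon 2 (GCC, Ala): 3 synonymous substitutions.
Total: 1 + 3 = 4.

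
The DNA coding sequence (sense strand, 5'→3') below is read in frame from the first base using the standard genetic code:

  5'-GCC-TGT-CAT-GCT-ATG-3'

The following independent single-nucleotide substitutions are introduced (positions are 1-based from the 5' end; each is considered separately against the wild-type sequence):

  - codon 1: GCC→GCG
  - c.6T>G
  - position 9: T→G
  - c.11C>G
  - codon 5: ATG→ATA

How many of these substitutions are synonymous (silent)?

1

Codon 1: GCC (Ala) → GCG (Ala) — synonymous.
Codon 2: TGT (Cys) → TGG (Trp) — missense.
Codon 3: CAT (His) → CAG (Gln) — missense.
Codon 4: GCT (Ala) → GGT (Gly) — missense.
Codon 5: ATG (Met) → ATA (Ile) — missense.
Synonymous: 1 of 5.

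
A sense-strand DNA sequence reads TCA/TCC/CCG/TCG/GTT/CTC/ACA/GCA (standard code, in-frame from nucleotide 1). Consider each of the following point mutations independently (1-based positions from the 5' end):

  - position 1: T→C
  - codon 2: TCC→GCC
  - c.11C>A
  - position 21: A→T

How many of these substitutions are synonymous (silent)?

Codon 1: TCA (Ser) → CCA (Pro) — missense.
Codon 2: TCC (Ser) → GCC (Ala) — missense.
Codon 4: TCG (Ser) → TAG (Stop) — nonsense.
Codon 7: ACA (Thr) → ACT (Thr) — synonymous.
Synonymous: 1 of 4.

1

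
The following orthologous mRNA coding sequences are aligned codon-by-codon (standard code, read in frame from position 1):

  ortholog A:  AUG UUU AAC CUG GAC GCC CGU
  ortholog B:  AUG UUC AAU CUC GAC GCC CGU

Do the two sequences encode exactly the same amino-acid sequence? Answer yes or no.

Codon 1: AUG Met / AUG Met — identical.
Codon 2: UUU Phe / UUC Phe — synonymous.
Codon 3: AAC Asn / AAU Asn — synonymous.
Codon 4: CUG Leu / CUC Leu — synonymous.
Codon 5: GAC Asp / GAC Asp — identical.
Codon 6: GCC Ala / GCC Ala — identical.
Codon 7: CGU Arg / CGU Arg — identical.
Nonsynonymous differences: 0 → same protein.

yes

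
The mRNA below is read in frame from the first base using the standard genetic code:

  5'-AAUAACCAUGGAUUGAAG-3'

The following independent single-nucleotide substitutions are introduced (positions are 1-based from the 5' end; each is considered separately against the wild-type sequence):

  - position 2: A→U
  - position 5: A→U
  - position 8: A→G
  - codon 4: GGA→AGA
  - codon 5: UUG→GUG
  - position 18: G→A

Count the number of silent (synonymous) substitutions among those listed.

Codon 1: AAU (Asn) → AUU (Ile) — missense.
Codon 2: AAC (Asn) → AUC (Ile) — missense.
Codon 3: CAU (His) → CGU (Arg) — missense.
Codon 4: GGA (Gly) → AGA (Arg) — missense.
Codon 5: UUG (Leu) → GUG (Val) — missense.
Codon 6: AAG (Lys) → AAA (Lys) — synonymous.
Synonymous: 1 of 6.

1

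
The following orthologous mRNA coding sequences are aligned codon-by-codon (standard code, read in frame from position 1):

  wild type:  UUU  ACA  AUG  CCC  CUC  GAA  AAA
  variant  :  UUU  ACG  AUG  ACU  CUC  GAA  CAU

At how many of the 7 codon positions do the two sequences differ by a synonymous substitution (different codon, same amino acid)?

Codon 1: UUU Phe / UUU Phe — identical.
Codon 2: ACA Thr / ACG Thr — synonymous.
Codon 3: AUG Met / AUG Met — identical.
Codon 4: CCC Pro / ACU Thr — nonsynonymous.
Codon 5: CUC Leu / CUC Leu — identical.
Codon 6: GAA Glu / GAA Glu — identical.
Codon 7: AAA Lys / CAU His — nonsynonymous.
Synonymous differences: 1.

1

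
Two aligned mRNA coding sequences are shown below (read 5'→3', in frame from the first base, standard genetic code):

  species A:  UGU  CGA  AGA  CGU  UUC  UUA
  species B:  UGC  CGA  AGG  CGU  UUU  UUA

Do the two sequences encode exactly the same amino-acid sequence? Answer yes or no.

yes

Codon 1: UGU Cys / UGC Cys — synonymous.
Codon 2: CGA Arg / CGA Arg — identical.
Codon 3: AGA Arg / AGG Arg — synonymous.
Codon 4: CGU Arg / CGU Arg — identical.
Codon 5: UUC Phe / UUU Phe — synonymous.
Codon 6: UUA Leu / UUA Leu — identical.
Nonsynonymous differences: 0 → same protein.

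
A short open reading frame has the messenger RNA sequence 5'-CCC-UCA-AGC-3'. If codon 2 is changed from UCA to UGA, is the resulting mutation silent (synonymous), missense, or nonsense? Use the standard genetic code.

nonsense

Position 5 falls in codon 2: UCA → Ser.
After the substitution the codon is UGA → Stop.
The new codon is a stop codon, so this is a nonsense mutation.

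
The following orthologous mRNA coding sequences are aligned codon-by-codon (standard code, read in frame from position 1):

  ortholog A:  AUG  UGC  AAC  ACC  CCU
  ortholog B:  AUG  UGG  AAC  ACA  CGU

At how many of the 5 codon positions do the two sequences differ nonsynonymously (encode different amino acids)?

2

Codon 1: AUG Met / AUG Met — identical.
Codon 2: UGC Cys / UGG Trp — nonsynonymous.
Codon 3: AAC Asn / AAC Asn — identical.
Codon 4: ACC Thr / ACA Thr — synonymous.
Codon 5: CCU Pro / CGU Arg — nonsynonymous.
Nonsynonymous differences: 2.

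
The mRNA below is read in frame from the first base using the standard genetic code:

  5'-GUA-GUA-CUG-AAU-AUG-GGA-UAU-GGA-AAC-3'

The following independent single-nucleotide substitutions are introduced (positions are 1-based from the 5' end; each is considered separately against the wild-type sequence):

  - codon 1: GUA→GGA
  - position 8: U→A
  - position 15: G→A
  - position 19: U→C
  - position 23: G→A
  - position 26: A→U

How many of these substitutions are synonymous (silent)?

0

Codon 1: GUA (Val) → GGA (Gly) — missense.
Codon 3: CUG (Leu) → CAG (Gln) — missense.
Codon 5: AUG (Met) → AUA (Ile) — missense.
Codon 7: UAU (Tyr) → CAU (His) — missense.
Codon 8: GGA (Gly) → GAA (Glu) — missense.
Codon 9: AAC (Asn) → AUC (Ile) — missense.
Synonymous: 0 of 6.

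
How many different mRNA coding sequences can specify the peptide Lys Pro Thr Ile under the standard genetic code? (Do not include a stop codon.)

Lys: 2 codons.
Pro: 4 codons.
Thr: 4 codons.
Ile: 3 codons.
2 × 4 × 4 × 3 = 96.

96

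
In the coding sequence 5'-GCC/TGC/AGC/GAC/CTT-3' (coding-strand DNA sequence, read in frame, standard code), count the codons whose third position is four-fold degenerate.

Codon 1 GCC (Ala): third position 4-fold.
Codon 2 TGC (Cys): third position 2-fold.
Codon 3 AGC (Ser): third position 2-fold.
Codon 4 GAC (Asp): third position 2-fold.
Codon 5 CTT (Leu): third position 4-fold.
Four-fold degenerate third positions: 2.

2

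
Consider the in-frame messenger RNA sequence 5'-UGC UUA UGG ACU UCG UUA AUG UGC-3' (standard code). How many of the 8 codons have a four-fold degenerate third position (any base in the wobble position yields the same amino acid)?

2

Codon 1 UGC (Cys): third position 2-fold.
Codon 2 UUA (Leu): third position 2-fold.
Codon 3 UGG (Trp): third position 1-fold.
Codon 4 ACU (Thr): third position 4-fold.
Codon 5 UCG (Ser): third position 4-fold.
Codon 6 UUA (Leu): third position 2-fold.
Codon 7 AUG (Met): third position 1-fold.
Codon 8 UGC (Cys): third position 2-fold.
Four-fold degenerate third positions: 2.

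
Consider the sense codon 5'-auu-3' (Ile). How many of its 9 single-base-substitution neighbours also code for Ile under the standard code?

Position 1: none → 0 synonymous.
Position 2: none → 0 synonymous.
Position 3: AUC, AUA → 2 synonymous.
Total: 0 + 0 + 2 = 2.

2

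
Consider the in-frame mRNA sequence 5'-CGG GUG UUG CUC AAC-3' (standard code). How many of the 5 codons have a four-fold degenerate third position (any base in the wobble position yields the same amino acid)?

3

Codon 1 CGG (Arg): third position 4-fold.
Codon 2 GUG (Val): third position 4-fold.
Codon 3 UUG (Leu): third position 2-fold.
Codon 4 CUC (Leu): third position 4-fold.
Codon 5 AAC (Asn): third position 2-fold.
Four-fold degenerate third positions: 3.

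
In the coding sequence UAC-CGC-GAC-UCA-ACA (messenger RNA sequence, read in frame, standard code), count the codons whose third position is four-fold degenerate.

3

Codon 1 UAC (Tyr): third position 2-fold.
Codon 2 CGC (Arg): third position 4-fold.
Codon 3 GAC (Asp): third position 2-fold.
Codon 4 UCA (Ser): third position 4-fold.
Codon 5 ACA (Thr): third position 4-fold.
Four-fold degenerate third positions: 3.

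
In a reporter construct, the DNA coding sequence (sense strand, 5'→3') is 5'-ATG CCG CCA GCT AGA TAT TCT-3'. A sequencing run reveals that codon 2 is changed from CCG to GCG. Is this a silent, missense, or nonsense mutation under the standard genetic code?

Position 4 falls in codon 2: CCG → Pro.
After the substitution the codon is GCG → Ala.
Pro ≠ Ala, so this is a missense mutation.

missense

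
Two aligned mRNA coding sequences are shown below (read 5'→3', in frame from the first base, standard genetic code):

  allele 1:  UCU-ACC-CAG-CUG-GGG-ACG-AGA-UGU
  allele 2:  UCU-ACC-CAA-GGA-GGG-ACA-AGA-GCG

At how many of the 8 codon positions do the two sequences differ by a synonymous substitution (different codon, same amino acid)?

Codon 1: UCU Ser / UCU Ser — identical.
Codon 2: ACC Thr / ACC Thr — identical.
Codon 3: CAG Gln / CAA Gln — synonymous.
Codon 4: CUG Leu / GGA Gly — nonsynonymous.
Codon 5: GGG Gly / GGG Gly — identical.
Codon 6: ACG Thr / ACA Thr — synonymous.
Codon 7: AGA Arg / AGA Arg — identical.
Codon 8: UGU Cys / GCG Ala — nonsynonymous.
Synonymous differences: 2.

2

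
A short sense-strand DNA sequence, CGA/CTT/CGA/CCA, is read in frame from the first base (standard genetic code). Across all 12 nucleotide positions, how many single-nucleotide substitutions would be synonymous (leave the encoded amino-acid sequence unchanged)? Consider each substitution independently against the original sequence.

14

Codon 1 (CGA, Arg): 4 synonymous substitutions.
Codon 2 (CTT, Leu): 3 synonymous substitutions.
Codon 3 (CGA, Arg): 4 synonymous substitutions.
Codon 4 (CCA, Pro): 3 synonymous substitutions.
Total: 4 + 3 + 4 + 3 = 14.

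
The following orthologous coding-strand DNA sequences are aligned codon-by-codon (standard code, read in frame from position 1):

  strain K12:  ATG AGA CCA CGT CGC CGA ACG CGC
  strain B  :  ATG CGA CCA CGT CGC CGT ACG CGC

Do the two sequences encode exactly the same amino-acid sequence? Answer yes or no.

Codon 1: ATG Met / ATG Met — identical.
Codon 2: AGA Arg / CGA Arg — synonymous.
Codon 3: CCA Pro / CCA Pro — identical.
Codon 4: CGT Arg / CGT Arg — identical.
Codon 5: CGC Arg / CGC Arg — identical.
Codon 6: CGA Arg / CGT Arg — synonymous.
Codon 7: ACG Thr / ACG Thr — identical.
Codon 8: CGC Arg / CGC Arg — identical.
Nonsynonymous differences: 0 → same protein.

yes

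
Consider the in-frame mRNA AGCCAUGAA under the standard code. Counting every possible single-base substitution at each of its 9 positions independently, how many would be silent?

3

Codon 1 (AGC, Ser): 1 synonymous substitution.
Codon 2 (CAU, His): 1 synonymous substitution.
Codon 3 (GAA, Glu): 1 synonymous substitution.
Total: 1 + 1 + 1 = 3.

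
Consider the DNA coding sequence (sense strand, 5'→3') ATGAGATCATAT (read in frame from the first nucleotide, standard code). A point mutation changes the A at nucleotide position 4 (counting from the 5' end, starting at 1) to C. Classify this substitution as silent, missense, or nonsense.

silent

Position 4 falls in codon 2: AGA → Arg.
After the substitution the codon is CGA → Arg.
Both encode Arg, so the change is synonymous.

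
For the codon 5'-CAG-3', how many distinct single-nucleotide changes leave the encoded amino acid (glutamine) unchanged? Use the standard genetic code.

1

Position 1: none → 0 synonymous.
Position 2: none → 0 synonymous.
Position 3: CAA → 1 synonymous.
Total: 0 + 0 + 1 = 1.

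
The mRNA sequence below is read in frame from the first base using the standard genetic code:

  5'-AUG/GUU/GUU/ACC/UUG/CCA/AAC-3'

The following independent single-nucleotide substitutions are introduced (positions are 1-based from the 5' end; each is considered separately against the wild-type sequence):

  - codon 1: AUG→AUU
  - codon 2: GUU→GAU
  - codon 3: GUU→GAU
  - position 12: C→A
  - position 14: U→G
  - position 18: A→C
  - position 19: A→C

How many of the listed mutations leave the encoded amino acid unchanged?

2

Codon 1: AUG (Met) → AUU (Ile) — missense.
Codon 2: GUU (Val) → GAU (Asp) — missense.
Codon 3: GUU (Val) → GAU (Asp) — missense.
Codon 4: ACC (Thr) → ACA (Thr) — synonymous.
Codon 5: UUG (Leu) → UGG (Trp) — missense.
Codon 6: CCA (Pro) → CCC (Pro) — synonymous.
Codon 7: AAC (Asn) → CAC (His) — missense.
Synonymous: 2 of 7.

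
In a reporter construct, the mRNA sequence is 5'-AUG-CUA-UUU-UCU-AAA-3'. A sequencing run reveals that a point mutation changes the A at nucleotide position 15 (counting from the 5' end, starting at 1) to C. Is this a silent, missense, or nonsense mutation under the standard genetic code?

Position 15 falls in codon 5: AAA → Lys.
After the substitution the codon is AAC → Asn.
Lys ≠ Asn, so this is a missense mutation.

missense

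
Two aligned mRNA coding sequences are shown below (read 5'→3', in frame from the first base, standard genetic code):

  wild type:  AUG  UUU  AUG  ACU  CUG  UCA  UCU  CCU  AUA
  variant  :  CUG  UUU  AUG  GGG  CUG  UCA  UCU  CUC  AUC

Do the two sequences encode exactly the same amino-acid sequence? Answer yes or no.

no

Codon 1: AUG Met / CUG Leu — nonsynonymous.
Codon 2: UUU Phe / UUU Phe — identical.
Codon 3: AUG Met / AUG Met — identical.
Codon 4: ACU Thr / GGG Gly — nonsynonymous.
Codon 5: CUG Leu / CUG Leu — identical.
Codon 6: UCA Ser / UCA Ser — identical.
Codon 7: UCU Ser / UCU Ser — identical.
Codon 8: CCU Pro / CUC Leu — nonsynonymous.
Codon 9: AUA Ile / AUC Ile — synonymous.
Nonsynonymous differences: 3 → different protein.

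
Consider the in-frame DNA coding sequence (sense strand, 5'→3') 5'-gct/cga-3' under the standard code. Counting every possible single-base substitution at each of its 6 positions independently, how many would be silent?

Codon 1 (GCT, Ala): 3 synonymous substitutions.
Codon 2 (CGA, Arg): 4 synonymous substitutions.
Total: 3 + 4 = 7.

7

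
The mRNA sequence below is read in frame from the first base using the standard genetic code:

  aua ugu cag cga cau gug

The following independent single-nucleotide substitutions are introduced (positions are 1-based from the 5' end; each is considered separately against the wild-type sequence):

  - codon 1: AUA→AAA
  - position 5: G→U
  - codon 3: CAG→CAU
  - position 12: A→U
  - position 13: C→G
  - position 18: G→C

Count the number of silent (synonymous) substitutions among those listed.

2

Codon 1: AUA (Ile) → AAA (Lys) — missense.
Codon 2: UGU (Cys) → UUU (Phe) — missense.
Codon 3: CAG (Gln) → CAU (His) — missense.
Codon 4: CGA (Arg) → CGU (Arg) — synonymous.
Codon 5: CAU (His) → GAU (Asp) — missense.
Codon 6: GUG (Val) → GUC (Val) — synonymous.
Synonymous: 2 of 6.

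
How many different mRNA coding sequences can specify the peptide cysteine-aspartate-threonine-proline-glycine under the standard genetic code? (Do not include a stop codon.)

256

Cys: 2 codons.
Asp: 2 codons.
Thr: 4 codons.
Pro: 4 codons.
Gly: 4 codons.
2 × 2 × 4 × 4 × 4 = 256.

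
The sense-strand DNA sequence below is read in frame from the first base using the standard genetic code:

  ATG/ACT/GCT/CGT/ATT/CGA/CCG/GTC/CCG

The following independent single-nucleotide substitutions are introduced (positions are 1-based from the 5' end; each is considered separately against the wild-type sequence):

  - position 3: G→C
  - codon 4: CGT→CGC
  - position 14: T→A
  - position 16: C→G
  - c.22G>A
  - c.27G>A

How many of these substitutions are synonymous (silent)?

2

Codon 1: ATG (Met) → ATC (Ile) — missense.
Codon 4: CGT (Arg) → CGC (Arg) — synonymous.
Codon 5: ATT (Ile) → AAT (Asn) — missense.
Codon 6: CGA (Arg) → GGA (Gly) — missense.
Codon 8: GTC (Val) → ATC (Ile) — missense.
Codon 9: CCG (Pro) → CCA (Pro) — synonymous.
Synonymous: 2 of 6.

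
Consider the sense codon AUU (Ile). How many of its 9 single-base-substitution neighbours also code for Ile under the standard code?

2

Position 1: none → 0 synonymous.
Position 2: none → 0 synonymous.
Position 3: AUC, AUA → 2 synonymous.
Total: 0 + 0 + 2 = 2.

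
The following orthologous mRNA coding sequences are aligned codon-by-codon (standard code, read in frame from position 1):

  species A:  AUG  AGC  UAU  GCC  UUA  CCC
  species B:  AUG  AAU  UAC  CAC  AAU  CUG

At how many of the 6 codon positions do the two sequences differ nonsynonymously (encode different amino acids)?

Codon 1: AUG Met / AUG Met — identical.
Codon 2: AGC Ser / AAU Asn — nonsynonymous.
Codon 3: UAU Tyr / UAC Tyr — synonymous.
Codon 4: GCC Ala / CAC His — nonsynonymous.
Codon 5: UUA Leu / AAU Asn — nonsynonymous.
Codon 6: CCC Pro / CUG Leu — nonsynonymous.
Nonsynonymous differences: 4.

4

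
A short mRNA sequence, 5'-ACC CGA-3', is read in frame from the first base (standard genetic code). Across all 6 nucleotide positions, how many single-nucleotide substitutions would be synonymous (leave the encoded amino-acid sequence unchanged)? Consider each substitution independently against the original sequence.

7

Codon 1 (ACC, Thr): 3 synonymous substitutions.
Codon 2 (CGA, Arg): 4 synonymous substitutions.
Total: 3 + 4 = 7.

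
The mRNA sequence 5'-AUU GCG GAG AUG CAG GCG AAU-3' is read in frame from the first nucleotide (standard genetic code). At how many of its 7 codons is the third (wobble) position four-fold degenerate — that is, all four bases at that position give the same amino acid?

2

Codon 1 AUU (Ile): third position 3-fold.
Codon 2 GCG (Ala): third position 4-fold.
Codon 3 GAG (Glu): third position 2-fold.
Codon 4 AUG (Met): third position 1-fold.
Codon 5 CAG (Gln): third position 2-fold.
Codon 6 GCG (Ala): third position 4-fold.
Codon 7 AAU (Asn): third position 2-fold.
Four-fold degenerate third positions: 2.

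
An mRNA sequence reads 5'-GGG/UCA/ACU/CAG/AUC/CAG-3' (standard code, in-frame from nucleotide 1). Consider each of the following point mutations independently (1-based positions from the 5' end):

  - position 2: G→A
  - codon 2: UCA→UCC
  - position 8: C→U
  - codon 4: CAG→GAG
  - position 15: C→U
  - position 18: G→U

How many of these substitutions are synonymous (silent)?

2

Codon 1: GGG (Gly) → GAG (Glu) — missense.
Codon 2: UCA (Ser) → UCC (Ser) — synonymous.
Codon 3: ACU (Thr) → AUU (Ile) — missense.
Codon 4: CAG (Gln) → GAG (Glu) — missense.
Codon 5: AUC (Ile) → AUU (Ile) — synonymous.
Codon 6: CAG (Gln) → CAU (His) — missense.
Synonymous: 2 of 6.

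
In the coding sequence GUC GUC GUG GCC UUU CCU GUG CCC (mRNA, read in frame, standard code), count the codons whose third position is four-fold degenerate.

Codon 1 GUC (Val): third position 4-fold.
Codon 2 GUC (Val): third position 4-fold.
Codon 3 GUG (Val): third position 4-fold.
Codon 4 GCC (Ala): third position 4-fold.
Codon 5 UUU (Phe): third position 2-fold.
Codon 6 CCU (Pro): third position 4-fold.
Codon 7 GUG (Val): third position 4-fold.
Codon 8 CCC (Pro): third position 4-fold.
Four-fold degenerate third positions: 7.

7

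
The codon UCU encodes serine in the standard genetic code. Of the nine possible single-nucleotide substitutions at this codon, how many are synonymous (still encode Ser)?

3

Position 1: none → 0 synonymous.
Position 2: none → 0 synonymous.
Position 3: UCC, UCA, UCG → 3 synonymous.
Total: 0 + 0 + 3 = 3.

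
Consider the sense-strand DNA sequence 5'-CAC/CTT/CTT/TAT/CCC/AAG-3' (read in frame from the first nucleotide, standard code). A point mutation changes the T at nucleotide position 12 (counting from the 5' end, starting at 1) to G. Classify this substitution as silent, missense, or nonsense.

Position 12 falls in codon 4: TAT → Tyr.
After the substitution the codon is TAG → Stop.
The new codon is a stop codon, so this is a nonsense mutation.

nonsense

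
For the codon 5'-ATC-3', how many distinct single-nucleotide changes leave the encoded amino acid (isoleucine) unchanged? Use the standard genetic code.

Position 1: none → 0 synonymous.
Position 2: none → 0 synonymous.
Position 3: ATT, ATA → 2 synonymous.
Total: 0 + 0 + 2 = 2.

2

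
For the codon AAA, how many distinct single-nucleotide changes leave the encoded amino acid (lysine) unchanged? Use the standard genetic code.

1

Position 1: none → 0 synonymous.
Position 2: none → 0 synonymous.
Position 3: AAG → 1 synonymous.
Total: 0 + 0 + 1 = 1.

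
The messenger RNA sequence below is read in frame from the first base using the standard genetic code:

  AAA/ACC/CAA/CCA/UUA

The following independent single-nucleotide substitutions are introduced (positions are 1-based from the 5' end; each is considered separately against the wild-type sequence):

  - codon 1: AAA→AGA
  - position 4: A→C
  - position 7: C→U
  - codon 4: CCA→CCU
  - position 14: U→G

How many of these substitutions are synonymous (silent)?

1

Codon 1: AAA (Lys) → AGA (Arg) — missense.
Codon 2: ACC (Thr) → CCC (Pro) — missense.
Codon 3: CAA (Gln) → UAA (Stop) — nonsense.
Codon 4: CCA (Pro) → CCU (Pro) — synonymous.
Codon 5: UUA (Leu) → UGA (Stop) — nonsense.
Synonymous: 1 of 5.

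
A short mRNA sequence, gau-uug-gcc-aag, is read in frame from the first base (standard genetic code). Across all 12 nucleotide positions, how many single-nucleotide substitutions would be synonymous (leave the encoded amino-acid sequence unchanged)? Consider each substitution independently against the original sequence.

7

Codon 1 (GAU, Asp): 1 synonymous substitution.
Codon 2 (UUG, Leu): 2 synonymous substitutions.
Codon 3 (GCC, Ala): 3 synonymous substitutions.
Codon 4 (AAG, Lys): 1 synonymous substitution.
Total: 1 + 2 + 3 + 1 = 7.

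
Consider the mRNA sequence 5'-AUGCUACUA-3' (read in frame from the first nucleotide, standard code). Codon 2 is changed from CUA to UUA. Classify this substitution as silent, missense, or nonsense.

Position 4 falls in codon 2: CUA → Leu.
After the substitution the codon is UUA → Leu.
Both encode Leu, so the change is synonymous.

silent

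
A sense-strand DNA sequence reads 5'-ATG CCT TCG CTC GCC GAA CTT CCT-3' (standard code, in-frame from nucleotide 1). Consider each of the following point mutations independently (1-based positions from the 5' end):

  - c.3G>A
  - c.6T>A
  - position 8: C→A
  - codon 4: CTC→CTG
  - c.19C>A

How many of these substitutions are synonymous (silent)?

Codon 1: ATG (Met) → ATA (Ile) — missense.
Codon 2: CCT (Pro) → CCA (Pro) — synonymous.
Codon 3: TCG (Ser) → TAG (Stop) — nonsense.
Codon 4: CTC (Leu) → CTG (Leu) — synonymous.
Codon 7: CTT (Leu) → ATT (Ile) — missense.
Synonymous: 2 of 5.

2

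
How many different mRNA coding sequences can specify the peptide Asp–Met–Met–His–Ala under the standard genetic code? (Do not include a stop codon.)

16

Asp: 2 codons.
Met: 1 codon.
Met: 1 codon.
His: 2 codons.
Ala: 4 codons.
2 × 1 × 1 × 2 × 4 = 16.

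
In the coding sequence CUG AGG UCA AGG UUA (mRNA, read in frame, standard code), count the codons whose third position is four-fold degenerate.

2

Codon 1 CUG (Leu): third position 4-fold.
Codon 2 AGG (Arg): third position 2-fold.
Codon 3 UCA (Ser): third position 4-fold.
Codon 4 AGG (Arg): third position 2-fold.
Codon 5 UUA (Leu): third position 2-fold.
Four-fold degenerate third positions: 2.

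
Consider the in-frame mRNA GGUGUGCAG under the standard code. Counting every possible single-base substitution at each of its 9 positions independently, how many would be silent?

7

Codon 1 (GGU, Gly): 3 synonymous substitutions.
Codon 2 (GUG, Val): 3 synonymous substitutions.
Codon 3 (CAG, Gln): 1 synonymous substitution.
Total: 3 + 3 + 1 = 7.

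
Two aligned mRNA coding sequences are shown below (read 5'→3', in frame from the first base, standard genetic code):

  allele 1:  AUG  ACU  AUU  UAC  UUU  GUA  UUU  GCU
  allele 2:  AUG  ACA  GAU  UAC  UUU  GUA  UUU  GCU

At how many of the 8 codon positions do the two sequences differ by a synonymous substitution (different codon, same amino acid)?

1

Codon 1: AUG Met / AUG Met — identical.
Codon 2: ACU Thr / ACA Thr — synonymous.
Codon 3: AUU Ile / GAU Asp — nonsynonymous.
Codon 4: UAC Tyr / UAC Tyr — identical.
Codon 5: UUU Phe / UUU Phe — identical.
Codon 6: GUA Val / GUA Val — identical.
Codon 7: UUU Phe / UUU Phe — identical.
Codon 8: GCU Ala / GCU Ala — identical.
Synonymous differences: 1.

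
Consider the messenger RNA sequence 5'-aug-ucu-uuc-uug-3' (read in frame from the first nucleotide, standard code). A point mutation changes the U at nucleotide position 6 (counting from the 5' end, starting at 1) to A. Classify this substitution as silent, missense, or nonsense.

silent

Position 6 falls in codon 2: UCU → Ser.
After the substitution the codon is UCA → Ser.
Both encode Ser, so the change is synonymous.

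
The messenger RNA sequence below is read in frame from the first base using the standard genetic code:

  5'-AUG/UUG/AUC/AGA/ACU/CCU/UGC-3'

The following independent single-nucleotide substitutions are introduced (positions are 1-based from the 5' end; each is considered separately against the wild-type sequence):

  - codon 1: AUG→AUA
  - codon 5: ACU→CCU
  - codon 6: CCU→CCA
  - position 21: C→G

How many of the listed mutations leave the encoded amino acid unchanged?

Codon 1: AUG (Met) → AUA (Ile) — missense.
Codon 5: ACU (Thr) → CCU (Pro) — missense.
Codon 6: CCU (Pro) → CCA (Pro) — synonymous.
Codon 7: UGC (Cys) → UGG (Trp) — missense.
Synonymous: 1 of 4.

1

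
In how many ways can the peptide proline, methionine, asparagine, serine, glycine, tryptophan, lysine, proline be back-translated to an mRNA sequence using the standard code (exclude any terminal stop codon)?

1536

Pro: 4 codons.
Met: 1 codon.
Asn: 2 codons.
Ser: 6 codons.
Gly: 4 codons.
Trp: 1 codon.
Lys: 2 codons.
Pro: 4 codons.
4 × 1 × 2 × 6 × 4 × 1 × 2 × 4 = 1536.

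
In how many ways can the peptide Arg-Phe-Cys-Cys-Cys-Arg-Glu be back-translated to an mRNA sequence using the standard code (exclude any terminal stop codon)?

1152

Arg: 6 codons.
Phe: 2 codons.
Cys: 2 codons.
Cys: 2 codons.
Cys: 2 codons.
Arg: 6 codons.
Glu: 2 codons.
6 × 2 × 2 × 2 × 2 × 6 × 2 = 1152.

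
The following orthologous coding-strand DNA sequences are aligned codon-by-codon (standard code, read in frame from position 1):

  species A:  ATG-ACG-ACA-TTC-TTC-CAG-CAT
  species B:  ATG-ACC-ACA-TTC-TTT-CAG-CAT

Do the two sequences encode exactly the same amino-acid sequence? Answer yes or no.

Codon 1: ATG Met / ATG Met — identical.
Codon 2: ACG Thr / ACC Thr — synonymous.
Codon 3: ACA Thr / ACA Thr — identical.
Codon 4: TTC Phe / TTC Phe — identical.
Codon 5: TTC Phe / TTT Phe — synonymous.
Codon 6: CAG Gln / CAG Gln — identical.
Codon 7: CAT His / CAT His — identical.
Nonsynonymous differences: 0 → same protein.

yes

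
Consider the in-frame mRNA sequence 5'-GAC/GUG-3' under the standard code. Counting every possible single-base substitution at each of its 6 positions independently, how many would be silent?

4

Codon 1 (GAC, Asp): 1 synonymous substitution.
Codon 2 (GUG, Val): 3 synonymous substitutions.
Total: 1 + 3 = 4.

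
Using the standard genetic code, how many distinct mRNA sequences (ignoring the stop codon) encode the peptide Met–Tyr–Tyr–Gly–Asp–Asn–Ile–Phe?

Met: 1 codon.
Tyr: 2 codons.
Tyr: 2 codons.
Gly: 4 codons.
Asp: 2 codons.
Asn: 2 codons.
Ile: 3 codons.
Phe: 2 codons.
1 × 2 × 2 × 4 × 2 × 2 × 3 × 2 = 384.

384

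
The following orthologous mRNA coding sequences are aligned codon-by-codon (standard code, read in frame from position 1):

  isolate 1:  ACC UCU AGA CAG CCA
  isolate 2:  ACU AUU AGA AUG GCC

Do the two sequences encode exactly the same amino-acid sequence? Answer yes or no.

no

Codon 1: ACC Thr / ACU Thr — synonymous.
Codon 2: UCU Ser / AUU Ile — nonsynonymous.
Codon 3: AGA Arg / AGA Arg — identical.
Codon 4: CAG Gln / AUG Met — nonsynonymous.
Codon 5: CCA Pro / GCC Ala — nonsynonymous.
Nonsynonymous differences: 3 → different protein.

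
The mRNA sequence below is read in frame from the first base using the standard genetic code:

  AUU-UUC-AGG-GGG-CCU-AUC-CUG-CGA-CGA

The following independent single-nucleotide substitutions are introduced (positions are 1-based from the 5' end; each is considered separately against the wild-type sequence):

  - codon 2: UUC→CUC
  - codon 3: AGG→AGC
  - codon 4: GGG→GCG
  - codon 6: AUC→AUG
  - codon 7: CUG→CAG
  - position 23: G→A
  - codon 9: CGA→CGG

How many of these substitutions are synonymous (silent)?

1

Codon 2: UUC (Phe) → CUC (Leu) — missense.
Codon 3: AGG (Arg) → AGC (Ser) — missense.
Codon 4: GGG (Gly) → GCG (Ala) — missense.
Codon 6: AUC (Ile) → AUG (Met) — missense.
Codon 7: CUG (Leu) → CAG (Gln) — missense.
Codon 8: CGA (Arg) → CAA (Gln) — missense.
Codon 9: CGA (Arg) → CGG (Arg) — synonymous.
Synonymous: 1 of 7.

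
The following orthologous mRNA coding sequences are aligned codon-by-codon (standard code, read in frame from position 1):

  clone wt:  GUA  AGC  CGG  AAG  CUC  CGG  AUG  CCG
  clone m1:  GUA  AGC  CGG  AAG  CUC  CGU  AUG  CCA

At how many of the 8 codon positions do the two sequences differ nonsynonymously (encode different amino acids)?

Codon 1: GUA Val / GUA Val — identical.
Codon 2: AGC Ser / AGC Ser — identical.
Codon 3: CGG Arg / CGG Arg — identical.
Codon 4: AAG Lys / AAG Lys — identical.
Codon 5: CUC Leu / CUC Leu — identical.
Codon 6: CGG Arg / CGU Arg — synonymous.
Codon 7: AUG Met / AUG Met — identical.
Codon 8: CCG Pro / CCA Pro — synonymous.
Nonsynonymous differences: 0.

0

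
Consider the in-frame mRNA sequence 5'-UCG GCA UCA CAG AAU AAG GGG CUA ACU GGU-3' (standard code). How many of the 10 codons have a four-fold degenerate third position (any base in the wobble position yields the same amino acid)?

Codon 1 UCG (Ser): third position 4-fold.
Codon 2 GCA (Ala): third position 4-fold.
Codon 3 UCA (Ser): third position 4-fold.
Codon 4 CAG (Gln): third position 2-fold.
Codon 5 AAU (Asn): third position 2-fold.
Codon 6 AAG (Lys): third position 2-fold.
Codon 7 GGG (Gly): third position 4-fold.
Codon 8 CUA (Leu): third position 4-fold.
Codon 9 ACU (Thr): third position 4-fold.
Codon 10 GGU (Gly): third position 4-fold.
Four-fold degenerate third positions: 7.

7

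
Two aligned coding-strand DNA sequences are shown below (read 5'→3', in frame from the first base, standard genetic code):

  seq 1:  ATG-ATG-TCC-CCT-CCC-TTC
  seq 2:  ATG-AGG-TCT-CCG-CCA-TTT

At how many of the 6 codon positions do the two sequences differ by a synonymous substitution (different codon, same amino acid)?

Codon 1: ATG Met / ATG Met — identical.
Codon 2: ATG Met / AGG Arg — nonsynonymous.
Codon 3: TCC Ser / TCT Ser — synonymous.
Codon 4: CCT Pro / CCG Pro — synonymous.
Codon 5: CCC Pro / CCA Pro — synonymous.
Codon 6: TTC Phe / TTT Phe — synonymous.
Synonymous differences: 4.

4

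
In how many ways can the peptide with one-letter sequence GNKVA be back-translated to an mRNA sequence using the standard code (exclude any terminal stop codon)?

256

Gly: 4 codons.
Asn: 2 codons.
Lys: 2 codons.
Val: 4 codons.
Ala: 4 codons.
4 × 2 × 2 × 4 × 4 = 256.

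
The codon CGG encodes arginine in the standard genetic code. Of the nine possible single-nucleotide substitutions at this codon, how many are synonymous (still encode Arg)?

Position 1: AGG → 1 synonymous.
Position 2: none → 0 synonymous.
Position 3: CGT, CGC, CGA → 3 synonymous.
Total: 1 + 0 + 3 = 4.

4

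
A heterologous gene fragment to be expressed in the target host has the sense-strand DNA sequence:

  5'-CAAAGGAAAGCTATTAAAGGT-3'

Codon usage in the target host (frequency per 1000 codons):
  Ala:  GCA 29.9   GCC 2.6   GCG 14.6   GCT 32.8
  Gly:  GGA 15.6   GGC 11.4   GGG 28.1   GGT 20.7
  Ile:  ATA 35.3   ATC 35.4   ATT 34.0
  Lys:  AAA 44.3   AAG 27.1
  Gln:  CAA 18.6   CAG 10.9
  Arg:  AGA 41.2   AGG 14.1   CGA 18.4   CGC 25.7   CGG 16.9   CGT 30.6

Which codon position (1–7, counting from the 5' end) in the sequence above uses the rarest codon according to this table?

2

Codon 1 CAA (Gln): 18.6 per 1000.
Codon 2 AGG (Arg): 14.1 per 1000.
Codon 3 AAA (Lys): 44.3 per 1000.
Codon 4 GCT (Ala): 32.8 per 1000.
Codon 5 ATT (Ile): 34.0 per 1000.
Codon 6 AAA (Lys): 44.3 per 1000.
Codon 7 GGT (Gly): 20.7 per 1000.
Lowest frequency is 14.1 at codon 2.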